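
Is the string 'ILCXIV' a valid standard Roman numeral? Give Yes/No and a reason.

'ILCXIV': Invalid subtractive combination: IL

No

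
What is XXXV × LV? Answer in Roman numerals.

XXXV = 35
LV = 55
35 × 55 = 1925

MCMXXV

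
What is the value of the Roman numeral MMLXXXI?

MMLXXXI: M=1000, M=1000, L=50, X=10, X=10, X=10, I=1
1000 + 1000 + 50 + 10 + 10 + 10 + 1 = 2081

2081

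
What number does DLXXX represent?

DLXXX: D=500, L=50, X=10, X=10, X=10
500 + 50 + 10 + 10 + 10 = 580

580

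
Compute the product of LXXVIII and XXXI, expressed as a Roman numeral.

LXXVIII = 78
XXXI = 31
78 × 31 = 2418

MMCDXVIII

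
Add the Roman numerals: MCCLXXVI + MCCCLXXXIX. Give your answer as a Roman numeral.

MCCLXXVI = 1276
MCCCLXXXIX = 1389
1276 + 1389 = 2665

MMDCLXV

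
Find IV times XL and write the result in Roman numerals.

IV = 4
XL = 40
4 × 40 = 160

CLX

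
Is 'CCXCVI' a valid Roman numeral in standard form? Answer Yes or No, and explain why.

'CCXCVI': Check the rules: uses only the symbols I, V, X, L, C, D, M; no symbol is repeated more than three times in a row; V, L and D each appear at most once; the only place a smaller symbol precedes a larger one is the allowed subtractive pair XC, the symbol right after such a pair (if any) is smaller than the pair's first symbol, and otherwise the values never increase from left to right. Value: C (100) + C (100) + XC (90) + V (5) + I (1) = 296. So it is a valid standard Roman numeral.

Yes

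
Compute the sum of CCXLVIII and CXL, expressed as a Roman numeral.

CCXLVIII = 248
CXL = 140
248 + 140 = 388

CCCLXXXVIII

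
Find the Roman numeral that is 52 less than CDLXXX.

CDLXXX = 480
480 - 52 = 428

CDXXVIII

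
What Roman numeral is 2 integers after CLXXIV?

CLXXIV = 174
174 + 2 = 176

CLXXVI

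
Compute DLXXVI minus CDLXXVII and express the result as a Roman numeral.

DLXXVI = 576
CDLXXVII = 477
576 - 477 = 99

XCIX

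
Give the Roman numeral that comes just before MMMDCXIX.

MMMDCXIX = 3619; previous is 3618

MMMDCXVIII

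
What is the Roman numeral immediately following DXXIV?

DXXIV = 524, so the next integer is 524 + 1 = 525

DXXV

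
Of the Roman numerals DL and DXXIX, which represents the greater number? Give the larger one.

DL = 550
DXXIX = 529
550 is larger

DL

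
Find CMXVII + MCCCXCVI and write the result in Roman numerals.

CMXVII = 917
MCCCXCVI = 1396
917 + 1396 = 2313

MMCCCXIII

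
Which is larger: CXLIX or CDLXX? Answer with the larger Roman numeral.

CXLIX = 149
CDLXX = 470
470 is larger

CDLXX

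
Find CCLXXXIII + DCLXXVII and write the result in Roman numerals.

CCLXXXIII = 283
DCLXXVII = 677
283 + 677 = 960

CMLX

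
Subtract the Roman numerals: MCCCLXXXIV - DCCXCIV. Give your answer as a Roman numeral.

MCCCLXXXIV = 1384
DCCXCIV = 794
1384 - 794 = 590

DXC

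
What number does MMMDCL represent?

MMMDCL: M=1000, M=1000, M=1000, D=500, C=100, L=50
1000 + 1000 + 1000 + 500 + 100 + 50 = 3650

3650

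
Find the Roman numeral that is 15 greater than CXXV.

CXXV = 125
125 + 15 = 140

CXL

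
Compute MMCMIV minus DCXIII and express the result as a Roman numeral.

MMCMIV = 2904
DCXIII = 613
2904 - 613 = 2291

MMCCXCI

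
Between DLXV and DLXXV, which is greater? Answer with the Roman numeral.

DLXV = 565
DLXXV = 575
575 is larger

DLXXV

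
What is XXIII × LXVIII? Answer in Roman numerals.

XXIII = 23
LXVIII = 68
23 × 68 = 1564

MDLXIV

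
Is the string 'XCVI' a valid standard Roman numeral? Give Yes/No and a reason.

'XCVI': Check the rules: uses only the symbols I, V, X, L, C, D, M; no symbol is repeated more than three times in a row; V, L and D each appear at most once; the only place a smaller symbol precedes a larger one is the allowed subtractive pair XC, the symbol right after such a pair (if any) is smaller than the pair's first symbol, and otherwise the values never increase from left to right. Value: XC (90) + V (5) + I (1) = 96. So it is a valid standard Roman numeral.

Yes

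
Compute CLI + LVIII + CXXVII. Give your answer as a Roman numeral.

CLI = 151, LVIII = 58, CXXVII = 127
151 + 58 = 209
209 + 127 = 336

CCCXXXVI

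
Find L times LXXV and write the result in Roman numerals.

L = 50
LXXV = 75
50 × 75 = 3750

MMMDCCL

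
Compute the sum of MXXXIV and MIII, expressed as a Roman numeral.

MXXXIV = 1034
MIII = 1003
1034 + 1003 = 2037

MMXXXVII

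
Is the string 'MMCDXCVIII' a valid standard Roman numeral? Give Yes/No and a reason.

'MMCDXCVIII': Check the rules: uses only the symbols I, V, X, L, C, D, M; no symbol is repeated more than three times in a row; V, L and D each appear at most once; the only places a smaller symbol precedes a larger one are the allowed subtractive pairs CD, XC, the symbol right after such a pair (if any) is smaller than the pair's first symbol, and otherwise the values never increase from left to right. Value: M (1000) + M (1000) + CD (400) + XC (90) + V (5) + I (1) + I (1) + I (1) = 2498. So it is a valid standard Roman numeral.

Yes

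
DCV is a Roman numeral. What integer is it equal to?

DCV: D=500, C=100, V=5
500 + 100 + 5 = 605

605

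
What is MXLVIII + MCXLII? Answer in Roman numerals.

MXLVIII = 1048
MCXLII = 1142
1048 + 1142 = 2190

MMCXC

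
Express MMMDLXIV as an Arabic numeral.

MMMDLXIV: M=1000, M=1000, M=1000, D=500, L=50, X=10, IV=4
1000 + 1000 + 1000 + 500 + 50 + 10 + 4 = 3564

3564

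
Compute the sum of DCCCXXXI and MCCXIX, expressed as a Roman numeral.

DCCCXXXI = 831
MCCXIX = 1219
831 + 1219 = 2050

MML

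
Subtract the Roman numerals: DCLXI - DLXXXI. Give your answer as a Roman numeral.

DCLXI = 661
DLXXXI = 581
661 - 581 = 80

LXXX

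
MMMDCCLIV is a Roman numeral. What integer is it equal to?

MMMDCCLIV: M=1000, M=1000, M=1000, D=500, C=100, C=100, L=50, IV=4
1000 + 1000 + 1000 + 500 + 100 + 100 + 50 + 4 = 3754

3754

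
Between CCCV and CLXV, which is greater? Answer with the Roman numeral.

CCCV = 305
CLXV = 165
305 is larger

CCCV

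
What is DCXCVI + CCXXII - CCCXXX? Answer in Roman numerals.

DCXCVI = 696, CCXXII = 222, CCCXXX = 330
696 + 222 = 918
918 - 330 = 588

DLXXXVIII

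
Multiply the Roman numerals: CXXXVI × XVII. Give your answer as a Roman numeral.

CXXXVI = 136
XVII = 17
136 × 17 = 2312

MMCCCXII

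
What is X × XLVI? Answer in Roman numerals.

X = 10
XLVI = 46
10 × 46 = 460

CDLX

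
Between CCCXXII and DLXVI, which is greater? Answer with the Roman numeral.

CCCXXII = 322
DLXVI = 566
566 is larger

DLXVI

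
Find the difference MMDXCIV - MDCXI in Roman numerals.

MMDXCIV = 2594
MDCXI = 1611
2594 - 1611 = 983

CMLXXXIII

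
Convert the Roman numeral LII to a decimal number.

LII: L=50, I=1, I=1
50 + 1 + 1 = 52

52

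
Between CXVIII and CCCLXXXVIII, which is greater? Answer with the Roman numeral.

CXVIII = 118
CCCLXXXVIII = 388
388 is larger

CCCLXXXVIII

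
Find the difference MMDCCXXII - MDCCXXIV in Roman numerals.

MMDCCXXII = 2722
MDCCXXIV = 1724
2722 - 1724 = 998

CMXCVIII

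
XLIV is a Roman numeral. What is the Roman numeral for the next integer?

XLIV = 44; next is 45

XLV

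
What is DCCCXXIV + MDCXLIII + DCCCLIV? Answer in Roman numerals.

DCCCXXIV = 824, MDCXLIII = 1643, DCCCLIV = 854
824 + 1643 = 2467
2467 + 854 = 3321

MMMCCCXXI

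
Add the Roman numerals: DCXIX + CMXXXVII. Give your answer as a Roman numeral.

DCXIX = 619
CMXXXVII = 937
619 + 937 = 1556

MDLVI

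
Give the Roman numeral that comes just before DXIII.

DXIII = 513; previous is 512

DXII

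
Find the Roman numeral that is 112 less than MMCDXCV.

MMCDXCV = 2495
2495 - 112 = 2383

MMCCCLXXXIII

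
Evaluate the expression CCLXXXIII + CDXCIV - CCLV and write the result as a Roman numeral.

CCLXXXIII = 283, CDXCIV = 494, CCLV = 255
283 + 494 = 777
777 - 255 = 522

DXXII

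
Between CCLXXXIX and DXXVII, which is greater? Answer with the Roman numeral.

CCLXXXIX = 289
DXXVII = 527
527 is larger

DXXVII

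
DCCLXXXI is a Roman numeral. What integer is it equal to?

DCCLXXXI: D=500, C=100, C=100, L=50, X=10, X=10, X=10, I=1
500 + 100 + 100 + 50 + 10 + 10 + 10 + 1 = 781

781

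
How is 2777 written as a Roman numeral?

Convert 2777 to Roman numerals:
  2777 contains 2×1000 (MM)
  777 contains 1×500 (D)
  277 contains 2×100 (CC)
  77 contains 1×50 (L)
  27 contains 2×10 (XX)
  7 contains 1×5 (V)
  2 contains 2×1 (II)

MMDCCLXXVII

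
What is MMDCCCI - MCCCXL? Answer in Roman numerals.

MMDCCCI = 2801
MCCCXL = 1340
2801 - 1340 = 1461

MCDLXI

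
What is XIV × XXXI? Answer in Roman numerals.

XIV = 14
XXXI = 31
14 × 31 = 434

CDXXXIV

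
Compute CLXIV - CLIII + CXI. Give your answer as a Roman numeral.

CLXIV = 164, CLIII = 153, CXI = 111
164 - 153 = 11
11 + 111 = 122

CXXII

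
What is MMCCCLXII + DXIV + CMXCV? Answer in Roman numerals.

MMCCCLXII = 2362, DXIV = 514, CMXCV = 995
2362 + 514 = 2876
2876 + 995 = 3871

MMMDCCCLXXI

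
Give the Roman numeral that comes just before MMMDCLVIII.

MMMDCLVIII = 3658; previous is 3657

MMMDCLVII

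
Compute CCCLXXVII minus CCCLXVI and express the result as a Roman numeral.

CCCLXXVII = 377
CCCLXVI = 366
377 - 366 = 11

XI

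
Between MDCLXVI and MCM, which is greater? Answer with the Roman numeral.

MDCLXVI = 1666
MCM = 1900
1900 is larger

MCM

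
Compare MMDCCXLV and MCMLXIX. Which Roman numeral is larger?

MMDCCXLV = 2745
MCMLXIX = 1969
2745 is larger

MMDCCXLV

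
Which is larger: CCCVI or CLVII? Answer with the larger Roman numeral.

CCCVI = 306
CLVII = 157
306 is larger

CCCVI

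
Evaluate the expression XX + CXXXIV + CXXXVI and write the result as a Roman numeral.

XX = 20, CXXXIV = 134, CXXXVI = 136
20 + 134 = 154
154 + 136 = 290

CCXC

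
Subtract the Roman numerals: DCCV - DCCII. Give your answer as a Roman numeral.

DCCV = 705
DCCII = 702
705 - 702 = 3

III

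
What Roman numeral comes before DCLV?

DCLV = 655; previous is 654

DCLIV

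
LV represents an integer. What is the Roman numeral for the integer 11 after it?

LV = 55
55 + 11 = 66

LXVI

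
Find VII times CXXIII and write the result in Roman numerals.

VII = 7
CXXIII = 123
7 × 123 = 861

DCCCLXI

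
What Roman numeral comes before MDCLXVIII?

MDCLXVIII = 1668; previous is 1667

MDCLXVII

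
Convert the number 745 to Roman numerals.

Convert 745 to Roman numerals:
  745 contains 1×500 (D)
  245 contains 2×100 (CC)
  45 contains 1×40 (XL)
  5 contains 1×5 (V)

DCCXLV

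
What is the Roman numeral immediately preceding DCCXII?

DCCXII = 712; previous is 711

DCCXI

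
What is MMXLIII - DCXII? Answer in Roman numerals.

MMXLIII = 2043
DCXII = 612
2043 - 612 = 1431

MCDXXXI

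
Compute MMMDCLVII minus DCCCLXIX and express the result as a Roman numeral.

MMMDCLVII = 3657
DCCCLXIX = 869
3657 - 869 = 2788

MMDCCLXXXVIII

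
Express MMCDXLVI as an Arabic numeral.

MMCDXLVI: M=1000, M=1000, CD=400, XL=40, V=5, I=1
1000 + 1000 + 400 + 40 + 5 + 1 = 2446

2446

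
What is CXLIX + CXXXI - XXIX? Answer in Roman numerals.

CXLIX = 149, CXXXI = 131, XXIX = 29
149 + 131 = 280
280 - 29 = 251

CCLI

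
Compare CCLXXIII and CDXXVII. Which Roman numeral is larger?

CCLXXIII = 273
CDXXVII = 427
427 is larger

CDXXVII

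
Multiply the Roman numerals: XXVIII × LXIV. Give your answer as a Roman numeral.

XXVIII = 28
LXIV = 64
28 × 64 = 1792

MDCCXCII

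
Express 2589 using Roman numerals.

Convert 2589 to Roman numerals:
  2589 contains 2×1000 (MM)
  589 contains 1×500 (D)
  89 contains 1×50 (L)
  39 contains 3×10 (XXX)
  9 contains 1×9 (IX)

MMDLXXXIX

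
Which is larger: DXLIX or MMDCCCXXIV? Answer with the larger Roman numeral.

DXLIX = 549
MMDCCCXXIV = 2824
2824 is larger

MMDCCCXXIV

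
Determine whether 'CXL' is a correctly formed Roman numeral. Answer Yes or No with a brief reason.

'CXL': Check the rules: uses only the symbols I, V, X, L, C, D, M; no symbol is repeated more than three times in a row; V, L and D each appear at most once; the only place a smaller symbol precedes a larger one is the allowed subtractive pair XL, the symbol right after such a pair (if any) is smaller than the pair's first symbol, and otherwise the values never increase from left to right. Value: C (100) + XL (40) = 140. So it is a valid standard Roman numeral.

Yes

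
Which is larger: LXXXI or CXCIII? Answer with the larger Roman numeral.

LXXXI = 81
CXCIII = 193
193 is larger

CXCIII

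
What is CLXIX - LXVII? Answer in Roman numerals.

CLXIX = 169
LXVII = 67
169 - 67 = 102

CII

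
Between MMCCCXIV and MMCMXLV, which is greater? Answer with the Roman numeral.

MMCCCXIV = 2314
MMCMXLV = 2945
2945 is larger

MMCMXLV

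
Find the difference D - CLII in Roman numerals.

D = 500
CLII = 152
500 - 152 = 348

CCCXLVIII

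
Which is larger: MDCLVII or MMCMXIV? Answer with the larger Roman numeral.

MDCLVII = 1657
MMCMXIV = 2914
2914 is larger

MMCMXIV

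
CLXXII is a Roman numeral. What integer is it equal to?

CLXXII: C=100, L=50, X=10, X=10, I=1, I=1
100 + 50 + 10 + 10 + 1 + 1 = 172

172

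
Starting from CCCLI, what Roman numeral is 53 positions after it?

CCCLI = 351
351 + 53 = 404

CDIV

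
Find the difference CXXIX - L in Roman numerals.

CXXIX = 129
L = 50
129 - 50 = 79

LXXIX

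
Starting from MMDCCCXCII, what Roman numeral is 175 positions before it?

MMDCCCXCII = 2892
2892 - 175 = 2717

MMDCCXVII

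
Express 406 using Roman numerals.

Convert 406 to Roman numerals:
  406 contains 1×400 (CD)
  6 contains 1×5 (V)
  1 contains 1×1 (I)

CDVI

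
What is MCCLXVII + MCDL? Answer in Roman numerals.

MCCLXVII = 1267
MCDL = 1450
1267 + 1450 = 2717

MMDCCXVII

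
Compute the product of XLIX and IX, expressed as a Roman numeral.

XLIX = 49
IX = 9
49 × 9 = 441

CDXLI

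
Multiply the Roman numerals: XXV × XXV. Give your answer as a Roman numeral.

XXV = 25
XXV = 25
25 × 25 = 625

DCXXV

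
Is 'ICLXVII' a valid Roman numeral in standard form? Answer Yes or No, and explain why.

'ICLXVII': Invalid subtractive combination: IC

No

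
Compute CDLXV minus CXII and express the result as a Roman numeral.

CDLXV = 465
CXII = 112
465 - 112 = 353

CCCLIII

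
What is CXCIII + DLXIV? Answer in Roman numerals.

CXCIII = 193
DLXIV = 564
193 + 564 = 757

DCCLVII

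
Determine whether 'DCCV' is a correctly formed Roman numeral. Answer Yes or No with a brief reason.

'DCCV': Check the rules: uses only the symbols I, V, X, L, C, D, M; no symbol is repeated more than three times in a row; V, L and D each appear at most once; no smaller symbol precedes a larger one (values never increase from left to right). Value: D (500) + C (100) + C (100) + V (5) = 705. So it is a valid standard Roman numeral.

Yes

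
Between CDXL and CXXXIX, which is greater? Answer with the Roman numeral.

CDXL = 440
CXXXIX = 139
440 is larger

CDXL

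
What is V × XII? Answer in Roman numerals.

V = 5
XII = 12
5 × 12 = 60

LX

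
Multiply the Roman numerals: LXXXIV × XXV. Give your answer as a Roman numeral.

LXXXIV = 84
XXV = 25
84 × 25 = 2100

MMC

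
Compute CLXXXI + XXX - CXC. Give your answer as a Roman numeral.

CLXXXI = 181, XXX = 30, CXC = 190
181 + 30 = 211
211 - 190 = 21

XXI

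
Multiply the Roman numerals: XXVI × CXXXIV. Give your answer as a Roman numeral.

XXVI = 26
CXXXIV = 134
26 × 134 = 3484

MMMCDLXXXIV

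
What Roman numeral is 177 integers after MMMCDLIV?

MMMCDLIV = 3454
3454 + 177 = 3631

MMMDCXXXI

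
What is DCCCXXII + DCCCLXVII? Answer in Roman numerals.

DCCCXXII = 822
DCCCLXVII = 867
822 + 867 = 1689

MDCLXXXIX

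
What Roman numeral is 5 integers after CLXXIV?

CLXXIV = 174
174 + 5 = 179

CLXXIX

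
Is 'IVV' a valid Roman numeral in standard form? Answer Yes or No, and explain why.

'IVV': V should not appear more than once

No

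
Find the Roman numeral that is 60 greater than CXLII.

CXLII = 142
142 + 60 = 202

CCII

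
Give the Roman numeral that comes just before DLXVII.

DLXVII = 567, so the previous integer is 567 - 1 = 566

DLXVI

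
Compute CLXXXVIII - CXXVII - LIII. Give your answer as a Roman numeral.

CLXXXVIII = 188, CXXVII = 127, LIII = 53
188 - 127 = 61
61 - 53 = 8

VIII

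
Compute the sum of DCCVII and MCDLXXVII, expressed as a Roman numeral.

DCCVII = 707
MCDLXXVII = 1477
707 + 1477 = 2184

MMCLXXXIV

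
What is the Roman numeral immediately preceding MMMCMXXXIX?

MMMCMXXXIX = 3939; previous is 3938

MMMCMXXXVIII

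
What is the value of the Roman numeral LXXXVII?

LXXXVII: L=50, X=10, X=10, X=10, V=5, I=1, I=1
50 + 10 + 10 + 10 + 5 + 1 + 1 = 87

87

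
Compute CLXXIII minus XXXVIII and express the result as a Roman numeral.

CLXXIII = 173
XXXVIII = 38
173 - 38 = 135

CXXXV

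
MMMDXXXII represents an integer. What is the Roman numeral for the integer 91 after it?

MMMDXXXII = 3532
3532 + 91 = 3623

MMMDCXXIII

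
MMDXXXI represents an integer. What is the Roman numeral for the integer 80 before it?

MMDXXXI = 2531
2531 - 80 = 2451

MMCDLI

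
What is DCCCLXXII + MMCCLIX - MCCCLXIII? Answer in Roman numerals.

DCCCLXXII = 872, MMCCLIX = 2259, MCCCLXIII = 1363
872 + 2259 = 3131
3131 - 1363 = 1768

MDCCLXVIII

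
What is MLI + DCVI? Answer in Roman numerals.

MLI = 1051
DCVI = 606
1051 + 606 = 1657

MDCLVII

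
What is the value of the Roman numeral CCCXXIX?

CCCXXIX: C=100, C=100, C=100, X=10, X=10, IX=9
100 + 100 + 100 + 10 + 10 + 9 = 329

329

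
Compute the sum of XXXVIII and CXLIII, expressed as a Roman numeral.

XXXVIII = 38
CXLIII = 143
38 + 143 = 181

CLXXXI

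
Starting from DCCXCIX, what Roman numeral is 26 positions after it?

DCCXCIX = 799
799 + 26 = 825

DCCCXXV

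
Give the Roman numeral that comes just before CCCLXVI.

CCCLXVI = 366; previous is 365

CCCLXV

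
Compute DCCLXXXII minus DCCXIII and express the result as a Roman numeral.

DCCLXXXII = 782
DCCXIII = 713
782 - 713 = 69

LXIX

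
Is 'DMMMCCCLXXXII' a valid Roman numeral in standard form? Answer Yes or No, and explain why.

'DMMMCCCLXXXII': Invalid subtractive combination: DM

No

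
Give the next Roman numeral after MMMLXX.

MMMLXX = 3070, so the next integer is 3070 + 1 = 3071

MMMLXXI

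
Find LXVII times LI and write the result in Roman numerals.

LXVII = 67
LI = 51
67 × 51 = 3417

MMMCDXVII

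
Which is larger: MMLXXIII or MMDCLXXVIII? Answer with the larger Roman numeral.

MMLXXIII = 2073
MMDCLXXVIII = 2678
2678 is larger

MMDCLXXVIII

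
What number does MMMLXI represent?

MMMLXI: M=1000, M=1000, M=1000, L=50, X=10, I=1
1000 + 1000 + 1000 + 50 + 10 + 1 = 3061

3061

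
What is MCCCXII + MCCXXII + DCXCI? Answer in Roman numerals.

MCCCXII = 1312, MCCXXII = 1222, DCXCI = 691
1312 + 1222 = 2534
2534 + 691 = 3225

MMMCCXXV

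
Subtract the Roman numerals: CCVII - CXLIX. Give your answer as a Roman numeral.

CCVII = 207
CXLIX = 149
207 - 149 = 58

LVIII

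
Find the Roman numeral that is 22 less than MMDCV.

MMDCV = 2605
2605 - 22 = 2583

MMDLXXXIII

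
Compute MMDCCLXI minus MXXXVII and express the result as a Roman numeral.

MMDCCLXI = 2761
MXXXVII = 1037
2761 - 1037 = 1724

MDCCXXIV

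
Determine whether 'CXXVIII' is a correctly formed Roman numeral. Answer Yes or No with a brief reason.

'CXXVIII': Check the rules: uses only the symbols I, V, X, L, C, D, M; no symbol is repeated more than three times in a row; V, L and D each appear at most once; no smaller symbol precedes a larger one (values never increase from left to right). Value: C (100) + X (10) + X (10) + V (5) + I (1) + I (1) + I (1) = 128. So it is a valid standard Roman numeral.

Yes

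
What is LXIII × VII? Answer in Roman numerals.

LXIII = 63
VII = 7
63 × 7 = 441

CDXLI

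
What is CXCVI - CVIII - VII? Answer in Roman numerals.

CXCVI = 196, CVIII = 108, VII = 7
196 - 108 = 88
88 - 7 = 81

LXXXI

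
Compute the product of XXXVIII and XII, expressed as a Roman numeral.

XXXVIII = 38
XII = 12
38 × 12 = 456

CDLVI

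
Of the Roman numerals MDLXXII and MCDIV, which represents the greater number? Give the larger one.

MDLXXII = 1572
MCDIV = 1404
1572 is larger

MDLXXII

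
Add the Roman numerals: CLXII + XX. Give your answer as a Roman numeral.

CLXII = 162
XX = 20
162 + 20 = 182

CLXXXII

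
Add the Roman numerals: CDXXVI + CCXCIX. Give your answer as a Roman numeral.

CDXXVI = 426
CCXCIX = 299
426 + 299 = 725

DCCXXV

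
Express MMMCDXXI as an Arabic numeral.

MMMCDXXI: M=1000, M=1000, M=1000, CD=400, X=10, X=10, I=1
1000 + 1000 + 1000 + 400 + 10 + 10 + 1 = 3421

3421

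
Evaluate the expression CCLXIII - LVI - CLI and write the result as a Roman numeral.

CCLXIII = 263, LVI = 56, CLI = 151
263 - 56 = 207
207 - 151 = 56

LVI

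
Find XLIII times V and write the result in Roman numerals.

XLIII = 43
V = 5
43 × 5 = 215

CCXV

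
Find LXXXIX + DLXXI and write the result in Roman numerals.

LXXXIX = 89
DLXXI = 571
89 + 571 = 660

DCLX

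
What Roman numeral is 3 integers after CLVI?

CLVI = 156
156 + 3 = 159

CLIX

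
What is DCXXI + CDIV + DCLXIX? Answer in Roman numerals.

DCXXI = 621, CDIV = 404, DCLXIX = 669
621 + 404 = 1025
1025 + 669 = 1694

MDCXCIV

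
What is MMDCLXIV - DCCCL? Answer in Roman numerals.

MMDCLXIV = 2664
DCCCL = 850
2664 - 850 = 1814

MDCCCXIV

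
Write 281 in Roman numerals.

Convert 281 to Roman numerals:
  281 contains 2×100 (CC)
  81 contains 1×50 (L)
  31 contains 3×10 (XXX)
  1 contains 1×1 (I)

CCLXXXI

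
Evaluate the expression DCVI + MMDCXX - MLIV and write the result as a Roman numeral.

DCVI = 606, MMDCXX = 2620, MLIV = 1054
606 + 2620 = 3226
3226 - 1054 = 2172

MMCLXXII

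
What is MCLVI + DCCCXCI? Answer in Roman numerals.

MCLVI = 1156
DCCCXCI = 891
1156 + 891 = 2047

MMXLVII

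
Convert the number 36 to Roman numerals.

Convert 36 to Roman numerals:
  36 contains 3×10 (XXX)
  6 contains 1×5 (V)
  1 contains 1×1 (I)

XXXVI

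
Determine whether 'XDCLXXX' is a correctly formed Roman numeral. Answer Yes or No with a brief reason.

'XDCLXXX': Invalid subtractive combination: XD

No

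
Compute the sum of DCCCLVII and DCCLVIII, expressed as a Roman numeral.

DCCCLVII = 857
DCCLVIII = 758
857 + 758 = 1615

MDCXV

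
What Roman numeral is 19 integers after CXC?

CXC = 190
190 + 19 = 209

CCIX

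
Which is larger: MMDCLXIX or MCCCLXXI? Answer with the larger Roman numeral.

MMDCLXIX = 2669
MCCCLXXI = 1371
2669 is larger

MMDCLXIX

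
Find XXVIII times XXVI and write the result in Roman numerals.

XXVIII = 28
XXVI = 26
28 × 26 = 728

DCCXXVIII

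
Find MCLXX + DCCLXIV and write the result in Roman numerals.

MCLXX = 1170
DCCLXIV = 764
1170 + 764 = 1934

MCMXXXIV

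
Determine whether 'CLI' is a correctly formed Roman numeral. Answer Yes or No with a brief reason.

'CLI': Check the rules: uses only the symbols I, V, X, L, C, D, M; no symbol is repeated more than three times in a row; V, L and D each appear at most once; no smaller symbol precedes a larger one (values never increase from left to right). Value: C (100) + L (50) + I (1) = 151. So it is a valid standard Roman numeral.

Yes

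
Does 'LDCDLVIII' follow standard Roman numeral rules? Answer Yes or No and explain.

'LDCDLVIII': L should not appear more than once

No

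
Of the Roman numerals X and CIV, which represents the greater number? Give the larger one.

X = 10
CIV = 104
104 is larger

CIV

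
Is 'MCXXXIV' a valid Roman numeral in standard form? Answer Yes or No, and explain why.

'MCXXXIV': Check the rules: uses only the symbols I, V, X, L, C, D, M; no symbol is repeated more than three times in a row; V, L and D each appear at most once; the only place a smaller symbol precedes a larger one is the allowed subtractive pair IV, the symbol right after such a pair (if any) is smaller than the pair's first symbol, and otherwise the values never increase from left to right. Value: M (1000) + C (100) + X (10) + X (10) + X (10) + IV (4) = 1134. So it is a valid standard Roman numeral.

Yes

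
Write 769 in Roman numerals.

Convert 769 to Roman numerals:
  769 contains 1×500 (D)
  269 contains 2×100 (CC)
  69 contains 1×50 (L)
  19 contains 1×10 (X)
  9 contains 1×9 (IX)

DCCLXIX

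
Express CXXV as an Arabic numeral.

CXXV: C=100, X=10, X=10, V=5
100 + 10 + 10 + 5 = 125

125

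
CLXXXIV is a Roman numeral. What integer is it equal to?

CLXXXIV: C=100, L=50, X=10, X=10, X=10, IV=4
100 + 50 + 10 + 10 + 10 + 4 = 184

184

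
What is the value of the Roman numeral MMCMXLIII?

MMCMXLIII: M=1000, M=1000, CM=900, XL=40, I=1, I=1, I=1
1000 + 1000 + 900 + 40 + 1 + 1 + 1 = 2943

2943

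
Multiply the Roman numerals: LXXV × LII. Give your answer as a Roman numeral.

LXXV = 75
LII = 52
75 × 52 = 3900

MMMCM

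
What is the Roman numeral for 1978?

Convert 1978 to Roman numerals:
  1978 contains 1×1000 (M)
  978 contains 1×900 (CM)
  78 contains 1×50 (L)
  28 contains 2×10 (XX)
  8 contains 1×5 (V)
  3 contains 3×1 (III)

MCMLXXVIII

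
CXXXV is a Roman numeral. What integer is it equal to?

CXXXV: C=100, X=10, X=10, X=10, V=5
100 + 10 + 10 + 10 + 5 = 135

135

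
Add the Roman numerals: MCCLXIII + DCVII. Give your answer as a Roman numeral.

MCCLXIII = 1263
DCVII = 607
1263 + 607 = 1870

MDCCCLXX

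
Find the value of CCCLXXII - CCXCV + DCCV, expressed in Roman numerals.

CCCLXXII = 372, CCXCV = 295, DCCV = 705
372 - 295 = 77
77 + 705 = 782

DCCLXXXII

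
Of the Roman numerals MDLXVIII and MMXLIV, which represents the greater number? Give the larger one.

MDLXVIII = 1568
MMXLIV = 2044
2044 is larger

MMXLIV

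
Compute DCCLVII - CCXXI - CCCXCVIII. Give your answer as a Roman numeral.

DCCLVII = 757, CCXXI = 221, CCCXCVIII = 398
757 - 221 = 536
536 - 398 = 138

CXXXVIII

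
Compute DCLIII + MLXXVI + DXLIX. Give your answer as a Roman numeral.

DCLIII = 653, MLXXVI = 1076, DXLIX = 549
653 + 1076 = 1729
1729 + 549 = 2278

MMCCLXXVIII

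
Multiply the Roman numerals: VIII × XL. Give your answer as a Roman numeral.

VIII = 8
XL = 40
8 × 40 = 320

CCCXX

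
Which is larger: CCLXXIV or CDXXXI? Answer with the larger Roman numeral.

CCLXXIV = 274
CDXXXI = 431
431 is larger

CDXXXI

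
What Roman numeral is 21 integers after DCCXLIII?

DCCXLIII = 743
743 + 21 = 764

DCCLXIV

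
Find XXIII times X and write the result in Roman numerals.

XXIII = 23
X = 10
23 × 10 = 230

CCXXX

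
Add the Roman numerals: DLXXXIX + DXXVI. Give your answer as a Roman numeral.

DLXXXIX = 589
DXXVI = 526
589 + 526 = 1115

MCXV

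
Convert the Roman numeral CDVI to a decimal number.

CDVI: CD=400, V=5, I=1
400 + 5 + 1 = 406

406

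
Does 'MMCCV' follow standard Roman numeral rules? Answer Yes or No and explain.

'MMCCV': Check the rules: uses only the symbols I, V, X, L, C, D, M; no symbol is repeated more than three times in a row; V, L and D each appear at most once; no smaller symbol precedes a larger one (values never increase from left to right). Value: M (1000) + M (1000) + C (100) + C (100) + V (5) = 2205. So it is a valid standard Roman numeral.

Yes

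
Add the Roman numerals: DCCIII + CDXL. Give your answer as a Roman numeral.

DCCIII = 703
CDXL = 440
703 + 440 = 1143

MCXLIII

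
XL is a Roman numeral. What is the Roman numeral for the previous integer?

XL = 40; previous is 39

XXXIX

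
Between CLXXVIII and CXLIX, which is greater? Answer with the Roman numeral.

CLXXVIII = 178
CXLIX = 149
178 is larger

CLXXVIII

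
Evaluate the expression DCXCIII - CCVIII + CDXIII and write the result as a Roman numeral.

DCXCIII = 693, CCVIII = 208, CDXIII = 413
693 - 208 = 485
485 + 413 = 898

DCCCXCVIII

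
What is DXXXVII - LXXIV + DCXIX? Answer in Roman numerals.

DXXXVII = 537, LXXIV = 74, DCXIX = 619
537 - 74 = 463
463 + 619 = 1082

MLXXXII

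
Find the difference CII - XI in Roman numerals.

CII = 102
XI = 11
102 - 11 = 91

XCI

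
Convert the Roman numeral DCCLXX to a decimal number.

DCCLXX: D=500, C=100, C=100, L=50, X=10, X=10
500 + 100 + 100 + 50 + 10 + 10 = 770

770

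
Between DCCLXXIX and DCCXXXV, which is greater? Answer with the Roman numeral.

DCCLXXIX = 779
DCCXXXV = 735
779 is larger

DCCLXXIX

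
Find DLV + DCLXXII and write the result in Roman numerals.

DLV = 555
DCLXXII = 672
555 + 672 = 1227

MCCXXVII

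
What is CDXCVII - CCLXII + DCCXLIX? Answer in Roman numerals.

CDXCVII = 497, CCLXII = 262, DCCXLIX = 749
497 - 262 = 235
235 + 749 = 984

CMLXXXIV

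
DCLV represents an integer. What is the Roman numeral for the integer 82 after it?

DCLV = 655
655 + 82 = 737

DCCXXXVII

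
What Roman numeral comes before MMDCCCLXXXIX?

MMDCCCLXXXIX = 2889; previous is 2888

MMDCCCLXXXVIII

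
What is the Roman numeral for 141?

Convert 141 to Roman numerals:
  141 contains 1×100 (C)
  41 contains 1×40 (XL)
  1 contains 1×1 (I)

CXLI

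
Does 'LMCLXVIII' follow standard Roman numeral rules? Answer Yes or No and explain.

'LMCLXVIII': L should not appear more than once

No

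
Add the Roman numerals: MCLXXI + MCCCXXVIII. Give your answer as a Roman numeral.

MCLXXI = 1171
MCCCXXVIII = 1328
1171 + 1328 = 2499

MMCDXCIX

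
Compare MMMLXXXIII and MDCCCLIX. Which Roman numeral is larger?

MMMLXXXIII = 3083
MDCCCLIX = 1859
3083 is larger

MMMLXXXIII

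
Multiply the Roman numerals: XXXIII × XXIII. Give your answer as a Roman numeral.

XXXIII = 33
XXIII = 23
33 × 23 = 759

DCCLIX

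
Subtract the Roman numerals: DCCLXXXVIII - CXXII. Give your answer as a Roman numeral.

DCCLXXXVIII = 788
CXXII = 122
788 - 122 = 666

DCLXVI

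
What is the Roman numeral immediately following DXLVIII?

DXLVIII = 548; next is 549

DXLIX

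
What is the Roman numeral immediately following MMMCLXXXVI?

MMMCLXXXVI = 3186; next is 3187

MMMCLXXXVII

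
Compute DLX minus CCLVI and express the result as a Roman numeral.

DLX = 560
CCLVI = 256
560 - 256 = 304

CCCIV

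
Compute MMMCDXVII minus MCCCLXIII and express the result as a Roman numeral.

MMMCDXVII = 3417
MCCCLXIII = 1363
3417 - 1363 = 2054

MMLIV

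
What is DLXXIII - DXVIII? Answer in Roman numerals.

DLXXIII = 573
DXVIII = 518
573 - 518 = 55

LV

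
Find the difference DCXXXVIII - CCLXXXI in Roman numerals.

DCXXXVIII = 638
CCLXXXI = 281
638 - 281 = 357

CCCLVII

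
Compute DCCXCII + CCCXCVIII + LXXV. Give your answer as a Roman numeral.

DCCXCII = 792, CCCXCVIII = 398, LXXV = 75
792 + 398 = 1190
1190 + 75 = 1265

MCCLXV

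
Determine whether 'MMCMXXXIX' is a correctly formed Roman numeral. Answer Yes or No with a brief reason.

'MMCMXXXIX': Check the rules: uses only the symbols I, V, X, L, C, D, M; no symbol is repeated more than three times in a row; V, L and D each appear at most once; the only places a smaller symbol precedes a larger one are the allowed subtractive pairs CM, IX, the symbol right after such a pair (if any) is smaller than the pair's first symbol, and otherwise the values never increase from left to right. Value: M (1000) + M (1000) + CM (900) + X (10) + X (10) + X (10) + IX (9) = 2939. So it is a valid standard Roman numeral.

Yes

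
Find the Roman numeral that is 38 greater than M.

M = 1000
1000 + 38 = 1038

MXXXVIII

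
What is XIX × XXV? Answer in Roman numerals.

XIX = 19
XXV = 25
19 × 25 = 475

CDLXXV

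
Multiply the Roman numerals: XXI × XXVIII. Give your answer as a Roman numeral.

XXI = 21
XXVIII = 28
21 × 28 = 588

DLXXXVIII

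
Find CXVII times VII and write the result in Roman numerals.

CXVII = 117
VII = 7
117 × 7 = 819

DCCCXIX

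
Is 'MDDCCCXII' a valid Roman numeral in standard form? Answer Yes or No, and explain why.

'MDDCCCXII': D should not appear more than once

No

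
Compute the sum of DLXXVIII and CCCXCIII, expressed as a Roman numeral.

DLXXVIII = 578
CCCXCIII = 393
578 + 393 = 971

CMLXXI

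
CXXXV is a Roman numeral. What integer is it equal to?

CXXXV: C=100, X=10, X=10, X=10, V=5
100 + 10 + 10 + 10 + 5 = 135

135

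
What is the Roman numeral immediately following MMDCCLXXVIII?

MMDCCLXXVIII = 2778, so the next integer is 2778 + 1 = 2779

MMDCCLXXIX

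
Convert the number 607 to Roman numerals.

Convert 607 to Roman numerals:
  607 contains 1×500 (D)
  107 contains 1×100 (C)
  7 contains 1×5 (V)
  2 contains 2×1 (II)

DCVII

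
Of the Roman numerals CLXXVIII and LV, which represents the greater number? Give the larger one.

CLXXVIII = 178
LV = 55
178 is larger

CLXXVIII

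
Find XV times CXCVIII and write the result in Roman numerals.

XV = 15
CXCVIII = 198
15 × 198 = 2970

MMCMLXX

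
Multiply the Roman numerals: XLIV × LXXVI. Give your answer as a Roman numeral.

XLIV = 44
LXXVI = 76
44 × 76 = 3344

MMMCCCXLIV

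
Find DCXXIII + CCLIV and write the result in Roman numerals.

DCXXIII = 623
CCLIV = 254
623 + 254 = 877

DCCCLXXVII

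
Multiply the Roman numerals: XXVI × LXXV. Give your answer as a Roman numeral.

XXVI = 26
LXXV = 75
26 × 75 = 1950

MCML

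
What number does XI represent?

XI: X=10, I=1
10 + 1 = 11

11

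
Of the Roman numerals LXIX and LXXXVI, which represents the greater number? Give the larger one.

LXIX = 69
LXXXVI = 86
86 is larger

LXXXVI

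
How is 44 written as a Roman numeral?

Convert 44 to Roman numerals:
  44 contains 1×40 (XL)
  4 contains 1×4 (IV)

XLIV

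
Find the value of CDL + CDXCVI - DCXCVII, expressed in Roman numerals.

CDL = 450, CDXCVI = 496, DCXCVII = 697
450 + 496 = 946
946 - 697 = 249

CCXLIX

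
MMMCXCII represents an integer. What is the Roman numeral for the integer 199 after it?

MMMCXCII = 3192
3192 + 199 = 3391

MMMCCCXCI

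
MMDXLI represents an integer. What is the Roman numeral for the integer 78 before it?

MMDXLI = 2541
2541 - 78 = 2463

MMCDLXIII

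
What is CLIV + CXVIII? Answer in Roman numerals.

CLIV = 154
CXVIII = 118
154 + 118 = 272

CCLXXII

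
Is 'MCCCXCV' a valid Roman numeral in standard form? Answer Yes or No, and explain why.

'MCCCXCV': Check the rules: uses only the symbols I, V, X, L, C, D, M; no symbol is repeated more than three times in a row; V, L and D each appear at most once; the only place a smaller symbol precedes a larger one is the allowed subtractive pair XC, the symbol right after such a pair (if any) is smaller than the pair's first symbol, and otherwise the values never increase from left to right. Value: M (1000) + C (100) + C (100) + C (100) + XC (90) + V (5) = 1395. So it is a valid standard Roman numeral.

Yes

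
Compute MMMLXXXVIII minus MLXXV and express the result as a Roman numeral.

MMMLXXXVIII = 3088
MLXXV = 1075
3088 - 1075 = 2013

MMXIII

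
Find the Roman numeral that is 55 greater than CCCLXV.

CCCLXV = 365
365 + 55 = 420

CDXX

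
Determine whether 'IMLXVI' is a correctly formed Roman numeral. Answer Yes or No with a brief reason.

'IMLXVI': Invalid subtractive combination: IM

No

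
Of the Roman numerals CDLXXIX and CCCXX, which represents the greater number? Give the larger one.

CDLXXIX = 479
CCCXX = 320
479 is larger

CDLXXIX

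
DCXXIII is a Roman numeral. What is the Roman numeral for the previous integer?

DCXXIII = 623, so the previous integer is 623 - 1 = 622

DCXXII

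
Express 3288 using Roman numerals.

Convert 3288 to Roman numerals:
  3288 contains 3×1000 (MMM)
  288 contains 2×100 (CC)
  88 contains 1×50 (L)
  38 contains 3×10 (XXX)
  8 contains 1×5 (V)
  3 contains 3×1 (III)

MMMCCLXXXVIII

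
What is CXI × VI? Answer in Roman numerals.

CXI = 111
VI = 6
111 × 6 = 666

DCLXVI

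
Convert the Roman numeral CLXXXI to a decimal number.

CLXXXI: C=100, L=50, X=10, X=10, X=10, I=1
100 + 50 + 10 + 10 + 10 + 1 = 181

181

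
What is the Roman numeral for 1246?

Convert 1246 to Roman numerals:
  1246 contains 1×1000 (M)
  246 contains 2×100 (CC)
  46 contains 1×40 (XL)
  6 contains 1×5 (V)
  1 contains 1×1 (I)

MCCXLVI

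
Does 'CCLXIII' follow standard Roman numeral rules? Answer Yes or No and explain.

'CCLXIII': Check the rules: uses only the symbols I, V, X, L, C, D, M; no symbol is repeated more than three times in a row; V, L and D each appear at most once; no smaller symbol precedes a larger one (values never increase from left to right). Value: C (100) + C (100) + L (50) + X (10) + I (1) + I (1) + I (1) = 263. So it is a valid standard Roman numeral.

Yes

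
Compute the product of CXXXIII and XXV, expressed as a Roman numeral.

CXXXIII = 133
XXV = 25
133 × 25 = 3325

MMMCCCXXV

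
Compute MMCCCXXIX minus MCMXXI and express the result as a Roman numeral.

MMCCCXXIX = 2329
MCMXXI = 1921
2329 - 1921 = 408

CDVIII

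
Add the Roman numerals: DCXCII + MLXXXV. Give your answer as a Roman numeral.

DCXCII = 692
MLXXXV = 1085
692 + 1085 = 1777

MDCCLXXVII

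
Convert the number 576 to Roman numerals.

Convert 576 to Roman numerals:
  576 contains 1×500 (D)
  76 contains 1×50 (L)
  26 contains 2×10 (XX)
  6 contains 1×5 (V)
  1 contains 1×1 (I)

DLXXVI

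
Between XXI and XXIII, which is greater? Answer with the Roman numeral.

XXI = 21
XXIII = 23
23 is larger

XXIII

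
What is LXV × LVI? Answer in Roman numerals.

LXV = 65
LVI = 56
65 × 56 = 3640

MMMDCXL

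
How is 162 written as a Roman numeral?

Convert 162 to Roman numerals:
  162 contains 1×100 (C)
  62 contains 1×50 (L)
  12 contains 1×10 (X)
  2 contains 2×1 (II)

CLXII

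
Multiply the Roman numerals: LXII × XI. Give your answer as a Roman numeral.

LXII = 62
XI = 11
62 × 11 = 682

DCLXXXII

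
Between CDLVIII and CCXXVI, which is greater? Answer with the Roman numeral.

CDLVIII = 458
CCXXVI = 226
458 is larger

CDLVIII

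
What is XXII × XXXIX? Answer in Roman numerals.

XXII = 22
XXXIX = 39
22 × 39 = 858

DCCCLVIII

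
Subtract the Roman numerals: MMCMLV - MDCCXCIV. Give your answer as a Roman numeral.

MMCMLV = 2955
MDCCXCIV = 1794
2955 - 1794 = 1161

MCLXI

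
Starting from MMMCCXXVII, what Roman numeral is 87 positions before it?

MMMCCXXVII = 3227
3227 - 87 = 3140

MMMCXL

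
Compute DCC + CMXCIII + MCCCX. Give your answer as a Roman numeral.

DCC = 700, CMXCIII = 993, MCCCX = 1310
700 + 993 = 1693
1693 + 1310 = 3003

MMMIII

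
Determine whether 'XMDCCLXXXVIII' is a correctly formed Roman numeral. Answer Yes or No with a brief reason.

'XMDCCLXXXVIII': Invalid subtractive combination: XM

No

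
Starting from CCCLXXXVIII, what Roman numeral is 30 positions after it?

CCCLXXXVIII = 388
388 + 30 = 418

CDXVIII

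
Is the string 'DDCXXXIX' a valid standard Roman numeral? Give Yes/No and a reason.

'DDCXXXIX': D should not appear more than once

No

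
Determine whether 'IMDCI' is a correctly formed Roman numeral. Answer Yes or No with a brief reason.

'IMDCI': Invalid subtractive combination: IM

No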